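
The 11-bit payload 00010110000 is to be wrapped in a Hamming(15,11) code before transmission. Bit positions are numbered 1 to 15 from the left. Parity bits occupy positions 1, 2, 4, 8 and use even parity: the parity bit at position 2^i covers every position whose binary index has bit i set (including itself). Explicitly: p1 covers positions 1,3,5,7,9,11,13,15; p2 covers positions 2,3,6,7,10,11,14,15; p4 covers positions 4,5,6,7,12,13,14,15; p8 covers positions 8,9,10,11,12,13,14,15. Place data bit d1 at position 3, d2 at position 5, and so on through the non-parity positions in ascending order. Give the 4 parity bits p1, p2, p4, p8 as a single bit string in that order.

0110

Place data bits at non-power-of-two positions: b3=0, b5=0, b6=0, b7=1, b9=0, b10=1, b11=1, b12=0, b13=0, b14=0, b15=0.
p1 = XOR of data positions {3,5,7,9,11,13,15} = 0⊕0⊕1⊕0⊕1⊕0⊕0 = 0
p2 = XOR of data positions {3,6,7,10,11,14,15} = 0⊕0⊕1⊕1⊕1⊕0⊕0 = 1
p4 = XOR of data positions {5,6,7,12,13,14,15} = 0⊕0⊕1⊕0⊕0⊕0⊕0 = 1
p8 = XOR of data positions {9,10,11,12,13,14,15} = 0⊕1⊕1⊕0⊕0⊕0⊕0 = 0
Parity bits p1,p2,p4,p8 = 0110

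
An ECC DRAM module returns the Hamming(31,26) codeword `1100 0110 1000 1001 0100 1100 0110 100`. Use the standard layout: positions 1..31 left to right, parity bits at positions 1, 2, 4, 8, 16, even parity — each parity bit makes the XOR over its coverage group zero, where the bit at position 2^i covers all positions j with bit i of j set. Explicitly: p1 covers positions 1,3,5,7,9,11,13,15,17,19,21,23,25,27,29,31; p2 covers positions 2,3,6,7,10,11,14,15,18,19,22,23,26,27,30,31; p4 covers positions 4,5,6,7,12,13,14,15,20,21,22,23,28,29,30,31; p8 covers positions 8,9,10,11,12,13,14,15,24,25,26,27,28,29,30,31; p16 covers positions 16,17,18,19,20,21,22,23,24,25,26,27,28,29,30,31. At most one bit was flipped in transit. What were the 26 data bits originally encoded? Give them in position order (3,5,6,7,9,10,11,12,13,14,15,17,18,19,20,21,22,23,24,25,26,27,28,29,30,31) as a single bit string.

00111000100010011000100100

s1: b1⊕b3⊕b5⊕b7⊕b9⊕b11⊕b13⊕b15⊕b17⊕b19⊕b21⊕b23⊕b25⊕b27⊕b29⊕b31 = 1⊕0⊕0⊕1⊕1⊕0⊕1⊕0⊕0⊕0⊕1⊕0⊕0⊕1⊕1⊕0 = 1
s2: b2⊕b3⊕b6⊕b7⊕b10⊕b11⊕b14⊕b15⊕b18⊕b19⊕b22⊕b23⊕b26⊕b27⊕b30⊕b31 = 1⊕0⊕1⊕1⊕0⊕0⊕0⊕0⊕1⊕0⊕1⊕0⊕1⊕1⊕0⊕0 = 1
s4: b4⊕b5⊕b6⊕b7⊕b12⊕b13⊕b14⊕b15⊕b20⊕b21⊕b22⊕b23⊕b28⊕b29⊕b30⊕b31 = 0⊕0⊕1⊕1⊕0⊕1⊕0⊕0⊕0⊕1⊕1⊕0⊕0⊕1⊕0⊕0 = 0
s8: b8⊕b9⊕b10⊕b11⊕b12⊕b13⊕b14⊕b15⊕b24⊕b25⊕b26⊕b27⊕b28⊕b29⊕b30⊕b31 = 0⊕1⊕0⊕0⊕0⊕1⊕0⊕0⊕0⊕0⊕1⊕1⊕0⊕1⊕0⊕0 = 1
s16: b16⊕b17⊕b18⊕b19⊕b20⊕b21⊕b22⊕b23⊕b24⊕b25⊕b26⊕b27⊕b28⊕b29⊕b30⊕b31 = 1⊕0⊕1⊕0⊕0⊕1⊕1⊕0⊕0⊕0⊕1⊕1⊕0⊕1⊕0⊕0 = 1
Syndrome (s16...s1) = 11011 → position 27.
Flip bit 27: corrected codeword = 1100011010001001010011000100100
Data bits at positions 3,5,6,7,9,10,11,12,13,14,15,17,18,19,20,21,22,23,24,25,26,27,28,29,30,31: 00111000100010011000100100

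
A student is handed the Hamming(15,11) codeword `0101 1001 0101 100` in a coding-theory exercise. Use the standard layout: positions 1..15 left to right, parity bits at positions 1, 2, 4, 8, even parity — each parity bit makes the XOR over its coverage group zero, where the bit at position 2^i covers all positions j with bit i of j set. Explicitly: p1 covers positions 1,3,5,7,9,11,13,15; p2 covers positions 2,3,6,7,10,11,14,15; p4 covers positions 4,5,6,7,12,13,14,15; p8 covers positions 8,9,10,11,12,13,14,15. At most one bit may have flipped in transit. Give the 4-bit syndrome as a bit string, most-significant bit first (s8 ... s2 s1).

0000

s1: b1⊕b3⊕b5⊕b7⊕b9⊕b11⊕b13⊕b15 = 0⊕0⊕1⊕0⊕0⊕0⊕1⊕0 = 0
s2: b2⊕b3⊕b6⊕b7⊕b10⊕b11⊕b14⊕b15 = 1⊕0⊕0⊕0⊕1⊕0⊕0⊕0 = 0
s4: b4⊕b5⊕b6⊕b7⊕b12⊕b13⊕b14⊕b15 = 1⊕1⊕0⊕0⊕1⊕1⊕0⊕0 = 0
s8: b8⊕b9⊕b10⊕b11⊕b12⊕b13⊕b14⊕b15 = 1⊕0⊕1⊕0⊕1⊕1⊕0⊕0 = 0
Syndrome (s8...s1) = 0000 → position 0 (no error).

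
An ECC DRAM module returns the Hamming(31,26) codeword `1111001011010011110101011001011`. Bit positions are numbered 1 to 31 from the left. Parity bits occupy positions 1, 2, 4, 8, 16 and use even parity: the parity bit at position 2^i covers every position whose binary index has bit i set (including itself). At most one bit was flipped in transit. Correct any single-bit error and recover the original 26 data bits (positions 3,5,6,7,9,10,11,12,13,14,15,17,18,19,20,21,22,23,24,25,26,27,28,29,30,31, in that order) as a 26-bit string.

10011101011110101011001011

s1: b1⊕b3⊕b5⊕b7⊕b9⊕b11⊕b13⊕b15⊕b17⊕b19⊕b21⊕b23⊕b25⊕b27⊕b29⊕b31 = 1⊕1⊕0⊕1⊕1⊕0⊕0⊕1⊕1⊕0⊕0⊕0⊕1⊕0⊕0⊕1 = 0
s2: b2⊕b3⊕b6⊕b7⊕b10⊕b11⊕b14⊕b15⊕b18⊕b19⊕b22⊕b23⊕b26⊕b27⊕b30⊕b31 = 1⊕1⊕0⊕1⊕1⊕0⊕0⊕1⊕1⊕0⊕1⊕0⊕0⊕0⊕1⊕1 = 1
s4: b4⊕b5⊕b6⊕b7⊕b12⊕b13⊕b14⊕b15⊕b20⊕b21⊕b22⊕b23⊕b28⊕b29⊕b30⊕b31 = 1⊕0⊕0⊕1⊕1⊕0⊕0⊕1⊕1⊕0⊕1⊕0⊕1⊕0⊕1⊕1 = 1
s8: b8⊕b9⊕b10⊕b11⊕b12⊕b13⊕b14⊕b15⊕b24⊕b25⊕b26⊕b27⊕b28⊕b29⊕b30⊕b31 = 0⊕1⊕1⊕0⊕1⊕0⊕0⊕1⊕1⊕1⊕0⊕0⊕1⊕0⊕1⊕1 = 1
s16: b16⊕b17⊕b18⊕b19⊕b20⊕b21⊕b22⊕b23⊕b24⊕b25⊕b26⊕b27⊕b28⊕b29⊕b30⊕b31 = 1⊕1⊕1⊕0⊕1⊕0⊕1⊕0⊕1⊕1⊕0⊕0⊕1⊕0⊕1⊕1 = 0
Syndrome (s16...s1) = 01110 → position 14.
Flip bit 14: corrected codeword = 1111001011010111110101011001011
Data bits at positions 3,5,6,7,9,10,11,12,13,14,15,17,18,19,20,21,22,23,24,25,26,27,28,29,30,31: 10011101011110101011001011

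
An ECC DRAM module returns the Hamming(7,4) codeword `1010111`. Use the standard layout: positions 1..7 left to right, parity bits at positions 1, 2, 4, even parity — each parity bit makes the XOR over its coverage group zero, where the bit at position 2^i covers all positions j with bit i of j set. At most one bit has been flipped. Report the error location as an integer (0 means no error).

6

s1: b1⊕b3⊕b5⊕b7 = 1⊕1⊕1⊕1 = 0
s2: b2⊕b3⊕b6⊕b7 = 0⊕1⊕1⊕1 = 1
s4: b4⊕b5⊕b6⊕b7 = 0⊕1⊕1⊕1 = 1
Syndrome (s4...s1) = 110 → position 6.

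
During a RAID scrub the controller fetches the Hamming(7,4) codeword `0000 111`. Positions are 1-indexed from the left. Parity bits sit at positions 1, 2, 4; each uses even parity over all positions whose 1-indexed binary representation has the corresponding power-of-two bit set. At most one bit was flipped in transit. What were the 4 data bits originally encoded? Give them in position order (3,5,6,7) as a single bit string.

0111

s1: b1⊕b3⊕b5⊕b7 = 0⊕0⊕1⊕1 = 0
s2: b2⊕b3⊕b6⊕b7 = 0⊕0⊕1⊕1 = 0
s4: b4⊕b5⊕b6⊕b7 = 0⊕1⊕1⊕1 = 1
Syndrome (s4...s1) = 100 → position 4.
Flip bit 4: corrected codeword = 0001111
Data bits at positions 3,5,6,7: 0111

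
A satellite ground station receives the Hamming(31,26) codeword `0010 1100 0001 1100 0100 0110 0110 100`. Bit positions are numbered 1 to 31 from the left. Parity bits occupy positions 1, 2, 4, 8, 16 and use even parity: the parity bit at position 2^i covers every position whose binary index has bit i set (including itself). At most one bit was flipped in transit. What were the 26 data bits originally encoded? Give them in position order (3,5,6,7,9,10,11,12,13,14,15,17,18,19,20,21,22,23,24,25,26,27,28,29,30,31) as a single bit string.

s1: b1⊕b3⊕b5⊕b7⊕b9⊕b11⊕b13⊕b15⊕b17⊕b19⊕b21⊕b23⊕b25⊕b27⊕b29⊕b31 = 0⊕1⊕1⊕0⊕0⊕0⊕1⊕0⊕0⊕0⊕0⊕1⊕0⊕1⊕1⊕0 = 0
s2: b2⊕b3⊕b6⊕b7⊕b10⊕b11⊕b14⊕b15⊕b18⊕b19⊕b22⊕b23⊕b26⊕b27⊕b30⊕b31 = 0⊕1⊕1⊕0⊕0⊕0⊕1⊕0⊕1⊕0⊕1⊕1⊕1⊕1⊕0⊕0 = 0
s4: b4⊕b5⊕b6⊕b7⊕b12⊕b13⊕b14⊕b15⊕b20⊕b21⊕b22⊕b23⊕b28⊕b29⊕b30⊕b31 = 0⊕1⊕1⊕0⊕1⊕1⊕1⊕0⊕0⊕0⊕1⊕1⊕0⊕1⊕0⊕0 = 0
s8: b8⊕b9⊕b10⊕b11⊕b12⊕b13⊕b14⊕b15⊕b24⊕b25⊕b26⊕b27⊕b28⊕b29⊕b30⊕b31 = 0⊕0⊕0⊕0⊕1⊕1⊕1⊕0⊕0⊕0⊕1⊕1⊕0⊕1⊕0⊕0 = 0
s16: b16⊕b17⊕b18⊕b19⊕b20⊕b21⊕b22⊕b23⊕b24⊕b25⊕b26⊕b27⊕b28⊕b29⊕b30⊕b31 = 0⊕0⊕1⊕0⊕0⊕0⊕1⊕1⊕0⊕0⊕1⊕1⊕0⊕1⊕0⊕0 = 0
Syndrome (s16...s1) = 00000 → position 0 (no error).
No correction needed.
Data bits at positions 3,5,6,7,9,10,11,12,13,14,15,17,18,19,20,21,22,23,24,25,26,27,28,29,30,31: 11100001110010001100110100

11100001110010001100110100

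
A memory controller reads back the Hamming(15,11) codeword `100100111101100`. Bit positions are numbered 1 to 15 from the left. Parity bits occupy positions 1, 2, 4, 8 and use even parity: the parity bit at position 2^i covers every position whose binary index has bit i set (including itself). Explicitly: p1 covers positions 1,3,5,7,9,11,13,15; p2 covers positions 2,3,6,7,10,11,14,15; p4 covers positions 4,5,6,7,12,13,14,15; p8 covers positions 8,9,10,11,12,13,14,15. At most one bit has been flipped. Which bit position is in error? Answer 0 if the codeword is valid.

s1: b1⊕b3⊕b5⊕b7⊕b9⊕b11⊕b13⊕b15 = 1⊕0⊕0⊕1⊕1⊕0⊕1⊕0 = 0
s2: b2⊕b3⊕b6⊕b7⊕b10⊕b11⊕b14⊕b15 = 0⊕0⊕0⊕1⊕1⊕0⊕0⊕0 = 0
s4: b4⊕b5⊕b6⊕b7⊕b12⊕b13⊕b14⊕b15 = 1⊕0⊕0⊕1⊕1⊕1⊕0⊕0 = 0
s8: b8⊕b9⊕b10⊕b11⊕b12⊕b13⊕b14⊕b15 = 1⊕1⊕1⊕0⊕1⊕1⊕0⊕0 = 1
Syndrome (s8...s1) = 1000 → position 8.

8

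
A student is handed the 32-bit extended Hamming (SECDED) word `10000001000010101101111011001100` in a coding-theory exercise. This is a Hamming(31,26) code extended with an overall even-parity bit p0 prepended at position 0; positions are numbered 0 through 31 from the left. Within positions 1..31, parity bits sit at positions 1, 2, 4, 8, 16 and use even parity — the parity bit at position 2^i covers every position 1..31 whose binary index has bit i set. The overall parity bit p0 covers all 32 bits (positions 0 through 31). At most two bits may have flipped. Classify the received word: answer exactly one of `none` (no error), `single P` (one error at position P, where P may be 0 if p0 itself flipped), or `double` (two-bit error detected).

none

s1: b1⊕b3⊕b5⊕b7⊕b9⊕b11⊕b13⊕b15⊕b17⊕b19⊕b21⊕b23⊕b25⊕b27⊕b29⊕b31 = 0⊕0⊕0⊕1⊕0⊕0⊕0⊕0⊕1⊕1⊕1⊕0⊕1⊕0⊕1⊕0 = 0
s2: b2⊕b3⊕b6⊕b7⊕b10⊕b11⊕b14⊕b15⊕b18⊕b19⊕b22⊕b23⊕b26⊕b27⊕b30⊕b31 = 0⊕0⊕0⊕1⊕0⊕0⊕1⊕0⊕0⊕1⊕1⊕0⊕0⊕0⊕0⊕0 = 0
s4: b4⊕b5⊕b6⊕b7⊕b12⊕b13⊕b14⊕b15⊕b20⊕b21⊕b22⊕b23⊕b28⊕b29⊕b30⊕b31 = 0⊕0⊕0⊕1⊕1⊕0⊕1⊕0⊕1⊕1⊕1⊕0⊕1⊕1⊕0⊕0 = 0
s8: b8⊕b9⊕b10⊕b11⊕b12⊕b13⊕b14⊕b15⊕b24⊕b25⊕b26⊕b27⊕b28⊕b29⊕b30⊕b31 = 0⊕0⊕0⊕0⊕1⊕0⊕1⊕0⊕1⊕1⊕0⊕0⊕1⊕1⊕0⊕0 = 0
s16: b16⊕b17⊕b18⊕b19⊕b20⊕b21⊕b22⊕b23⊕b24⊕b25⊕b26⊕b27⊕b28⊕b29⊕b30⊕b31 = 1⊕1⊕0⊕1⊕1⊕1⊕1⊕0⊕1⊕1⊕0⊕0⊕1⊕1⊕0⊕0 = 0
Syndrome (s16...s1) = 00000 → position 0 (no error).
Overall parity (XOR of all 32 bits, including p0): 1⊕0⊕0⊕0⊕0⊕0⊕0⊕1⊕0⊕0⊕0⊕0⊕1⊕0⊕1⊕0⊕1⊕1⊕0⊕1⊕1⊕1⊕1⊕0⊕1⊕1⊕0⊕0⊕1⊕1⊕0⊕0 = 0
Overall=0, syndrome position=0 → no error.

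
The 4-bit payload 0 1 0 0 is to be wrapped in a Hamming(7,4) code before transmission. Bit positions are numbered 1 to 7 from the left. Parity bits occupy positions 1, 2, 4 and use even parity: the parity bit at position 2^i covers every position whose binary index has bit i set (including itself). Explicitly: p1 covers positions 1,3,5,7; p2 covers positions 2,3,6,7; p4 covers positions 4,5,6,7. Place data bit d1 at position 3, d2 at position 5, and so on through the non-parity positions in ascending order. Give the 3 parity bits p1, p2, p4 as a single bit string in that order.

101

Place data bits at non-power-of-two positions: b3=0, b5=1, b6=0, b7=0.
p1 = XOR of data positions {3,5,7} = 0⊕1⊕0 = 1
p2 = XOR of data positions {3,6,7} = 0⊕0⊕0 = 0
p4 = XOR of data positions {5,6,7} = 1⊕0⊕0 = 1
Parity bits p1,p2,p4 = 101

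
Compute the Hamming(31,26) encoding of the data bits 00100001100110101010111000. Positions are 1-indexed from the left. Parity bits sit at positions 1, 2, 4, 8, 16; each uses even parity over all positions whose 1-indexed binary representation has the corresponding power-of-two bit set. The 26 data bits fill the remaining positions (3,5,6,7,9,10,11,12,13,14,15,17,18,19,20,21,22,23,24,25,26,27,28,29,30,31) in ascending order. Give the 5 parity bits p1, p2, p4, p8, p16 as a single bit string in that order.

11000

Place data bits at non-power-of-two positions: b3=0, b5=0, b6=1, b7=0, b9=0, b10=0, b11=0, b12=1, b13=1, b14=0, b15=0, b17=1, b18=1, b19=0, b20=1, b21=0, b22=1, b23=0, b24=1, b25=0, b26=1, b27=1, b28=1, b29=0, b30=0, b31=0.
p1 = XOR of data positions {3,5,7,9,11,13,15,17,19,21,23,25,27,29,31} = 0⊕0⊕0⊕0⊕0⊕1⊕0⊕1⊕0⊕0⊕0⊕0⊕1⊕0⊕0 = 1
p2 = XOR of data positions {3,6,7,10,11,14,15,18,19,22,23,26,27,30,31} = 0⊕1⊕0⊕0⊕0⊕0⊕0⊕1⊕0⊕1⊕0⊕1⊕1⊕0⊕0 = 1
p4 = XOR of data positions {5,6,7,12,13,14,15,20,21,22,23,28,29,30,31} = 0⊕1⊕0⊕1⊕1⊕0⊕0⊕1⊕0⊕1⊕0⊕1⊕0⊕0⊕0 = 0
p8 = XOR of data positions {9,10,11,12,13,14,15,24,25,26,27,28,29,30,31} = 0⊕0⊕0⊕1⊕1⊕0⊕0⊕1⊕0⊕1⊕1⊕1⊕0⊕0⊕0 = 0
p16 = XOR of data positions {17,18,19,20,21,22,23,24,25,26,27,28,29,30,31} = 1⊕1⊕0⊕1⊕0⊕1⊕0⊕1⊕0⊕1⊕1⊕1⊕0⊕0⊕0 = 0
Parity bits p1,p2,p4,p8,p16 = 11000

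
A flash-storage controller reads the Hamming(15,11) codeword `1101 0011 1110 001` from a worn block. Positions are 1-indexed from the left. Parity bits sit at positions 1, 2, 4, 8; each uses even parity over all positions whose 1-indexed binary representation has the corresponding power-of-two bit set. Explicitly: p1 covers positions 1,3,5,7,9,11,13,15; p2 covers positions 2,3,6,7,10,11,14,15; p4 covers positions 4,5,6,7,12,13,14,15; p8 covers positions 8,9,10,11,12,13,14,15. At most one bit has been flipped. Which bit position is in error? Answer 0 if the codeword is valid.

s1: b1⊕b3⊕b5⊕b7⊕b9⊕b11⊕b13⊕b15 = 1⊕0⊕0⊕1⊕1⊕1⊕0⊕1 = 1
s2: b2⊕b3⊕b6⊕b7⊕b10⊕b11⊕b14⊕b15 = 1⊕0⊕0⊕1⊕1⊕1⊕0⊕1 = 1
s4: b4⊕b5⊕b6⊕b7⊕b12⊕b13⊕b14⊕b15 = 1⊕0⊕0⊕1⊕0⊕0⊕0⊕1 = 1
s8: b8⊕b9⊕b10⊕b11⊕b12⊕b13⊕b14⊕b15 = 1⊕1⊕1⊕1⊕0⊕0⊕0⊕1 = 1
Syndrome (s8...s1) = 1111 → position 15.

15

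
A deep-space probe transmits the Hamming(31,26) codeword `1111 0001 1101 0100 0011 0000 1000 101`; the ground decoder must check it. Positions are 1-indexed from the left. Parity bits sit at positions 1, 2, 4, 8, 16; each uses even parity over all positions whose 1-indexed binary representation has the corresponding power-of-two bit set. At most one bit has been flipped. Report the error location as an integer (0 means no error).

s1: b1⊕b3⊕b5⊕b7⊕b9⊕b11⊕b13⊕b15⊕b17⊕b19⊕b21⊕b23⊕b25⊕b27⊕b29⊕b31 = 1⊕1⊕0⊕0⊕1⊕0⊕0⊕0⊕0⊕1⊕0⊕0⊕1⊕0⊕1⊕1 = 1
s2: b2⊕b3⊕b6⊕b7⊕b10⊕b11⊕b14⊕b15⊕b18⊕b19⊕b22⊕b23⊕b26⊕b27⊕b30⊕b31 = 1⊕1⊕0⊕0⊕1⊕0⊕1⊕0⊕0⊕1⊕0⊕0⊕0⊕0⊕0⊕1 = 0
s4: b4⊕b5⊕b6⊕b7⊕b12⊕b13⊕b14⊕b15⊕b20⊕b21⊕b22⊕b23⊕b28⊕b29⊕b30⊕b31 = 1⊕0⊕0⊕0⊕1⊕0⊕1⊕0⊕1⊕0⊕0⊕0⊕0⊕1⊕0⊕1 = 0
s8: b8⊕b9⊕b10⊕b11⊕b12⊕b13⊕b14⊕b15⊕b24⊕b25⊕b26⊕b27⊕b28⊕b29⊕b30⊕b31 = 1⊕1⊕1⊕0⊕1⊕0⊕1⊕0⊕0⊕1⊕0⊕0⊕0⊕1⊕0⊕1 = 0
s16: b16⊕b17⊕b18⊕b19⊕b20⊕b21⊕b22⊕b23⊕b24⊕b25⊕b26⊕b27⊕b28⊕b29⊕b30⊕b31 = 0⊕0⊕0⊕1⊕1⊕0⊕0⊕0⊕0⊕1⊕0⊕0⊕0⊕1⊕0⊕1 = 1
Syndrome (s16...s1) = 10001 → position 17.

17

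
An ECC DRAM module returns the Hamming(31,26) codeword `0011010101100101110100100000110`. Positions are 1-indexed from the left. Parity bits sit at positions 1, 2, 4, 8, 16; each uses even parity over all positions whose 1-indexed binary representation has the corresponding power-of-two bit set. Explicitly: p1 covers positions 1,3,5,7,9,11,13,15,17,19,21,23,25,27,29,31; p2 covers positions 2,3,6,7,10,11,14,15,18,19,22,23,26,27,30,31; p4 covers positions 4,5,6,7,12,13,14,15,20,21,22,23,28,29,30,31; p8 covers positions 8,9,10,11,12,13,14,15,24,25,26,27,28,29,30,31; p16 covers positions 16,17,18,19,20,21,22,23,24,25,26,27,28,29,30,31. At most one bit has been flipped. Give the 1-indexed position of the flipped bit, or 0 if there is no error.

s1: b1⊕b3⊕b5⊕b7⊕b9⊕b11⊕b13⊕b15⊕b17⊕b19⊕b21⊕b23⊕b25⊕b27⊕b29⊕b31 = 0⊕1⊕0⊕0⊕0⊕1⊕0⊕0⊕1⊕0⊕0⊕1⊕0⊕0⊕1⊕0 = 1
s2: b2⊕b3⊕b6⊕b7⊕b10⊕b11⊕b14⊕b15⊕b18⊕b19⊕b22⊕b23⊕b26⊕b27⊕b30⊕b31 = 0⊕1⊕1⊕0⊕1⊕1⊕1⊕0⊕1⊕0⊕0⊕1⊕0⊕0⊕1⊕0 = 0
s4: b4⊕b5⊕b6⊕b7⊕b12⊕b13⊕b14⊕b15⊕b20⊕b21⊕b22⊕b23⊕b28⊕b29⊕b30⊕b31 = 1⊕0⊕1⊕0⊕0⊕0⊕1⊕0⊕1⊕0⊕0⊕1⊕0⊕1⊕1⊕0 = 1
s8: b8⊕b9⊕b10⊕b11⊕b12⊕b13⊕b14⊕b15⊕b24⊕b25⊕b26⊕b27⊕b28⊕b29⊕b30⊕b31 = 1⊕0⊕1⊕1⊕0⊕0⊕1⊕0⊕0⊕0⊕0⊕0⊕0⊕1⊕1⊕0 = 0
s16: b16⊕b17⊕b18⊕b19⊕b20⊕b21⊕b22⊕b23⊕b24⊕b25⊕b26⊕b27⊕b28⊕b29⊕b30⊕b31 = 1⊕1⊕1⊕0⊕1⊕0⊕0⊕1⊕0⊕0⊕0⊕0⊕0⊕1⊕1⊕0 = 1
Syndrome (s16...s1) = 10101 → position 21.

21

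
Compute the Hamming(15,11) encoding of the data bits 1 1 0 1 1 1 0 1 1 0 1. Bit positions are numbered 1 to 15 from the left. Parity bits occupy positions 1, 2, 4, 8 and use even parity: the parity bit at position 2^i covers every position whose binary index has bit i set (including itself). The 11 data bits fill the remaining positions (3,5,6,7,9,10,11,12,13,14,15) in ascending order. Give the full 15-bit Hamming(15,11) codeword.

001110111101101

Place data bits at non-power-of-two positions: b3=1, b5=1, b6=0, b7=1, b9=1, b10=1, b11=0, b12=1, b13=1, b14=0, b15=1.
p1 = XOR of data positions {3,5,7,9,11,13,15} = 1⊕1⊕1⊕1⊕0⊕1⊕1 = 0
p2 = XOR of data positions {3,6,7,10,11,14,15} = 1⊕0⊕1⊕1⊕0⊕0⊕1 = 0
p4 = XOR of data positions {5,6,7,12,13,14,15} = 1⊕0⊕1⊕1⊕1⊕0⊕1 = 1
p8 = XOR of data positions {9,10,11,12,13,14,15} = 1⊕1⊕0⊕1⊕1⊕0⊕1 = 1
Codeword b1..b15 = 001110111101101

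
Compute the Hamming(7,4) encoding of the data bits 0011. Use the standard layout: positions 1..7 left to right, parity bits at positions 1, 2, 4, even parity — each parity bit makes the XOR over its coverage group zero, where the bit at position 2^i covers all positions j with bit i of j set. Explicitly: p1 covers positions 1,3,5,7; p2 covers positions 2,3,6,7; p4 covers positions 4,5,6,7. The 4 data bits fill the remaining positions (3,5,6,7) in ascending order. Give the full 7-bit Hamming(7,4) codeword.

1000011

Place data bits at non-power-of-two positions: b3=0, b5=0, b6=1, b7=1.
p1 = XOR of data positions {3,5,7} = 0⊕0⊕1 = 1
p2 = XOR of data positions {3,6,7} = 0⊕1⊕1 = 0
p4 = XOR of data positions {5,6,7} = 0⊕1⊕1 = 0
Codeword b1..b7 = 1000011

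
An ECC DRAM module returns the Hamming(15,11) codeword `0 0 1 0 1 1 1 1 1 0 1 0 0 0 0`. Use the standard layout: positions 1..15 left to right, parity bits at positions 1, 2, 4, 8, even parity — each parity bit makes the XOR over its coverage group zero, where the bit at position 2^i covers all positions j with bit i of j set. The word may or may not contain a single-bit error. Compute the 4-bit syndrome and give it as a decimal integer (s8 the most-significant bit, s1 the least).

s1: b1⊕b3⊕b5⊕b7⊕b9⊕b11⊕b13⊕b15 = 0⊕1⊕1⊕1⊕1⊕1⊕0⊕0 = 1
s2: b2⊕b3⊕b6⊕b7⊕b10⊕b11⊕b14⊕b15 = 0⊕1⊕1⊕1⊕0⊕1⊕0⊕0 = 0
s4: b4⊕b5⊕b6⊕b7⊕b12⊕b13⊕b14⊕b15 = 0⊕1⊕1⊕1⊕0⊕0⊕0⊕0 = 1
s8: b8⊕b9⊕b10⊕b11⊕b12⊕b13⊕b14⊕b15 = 1⊕1⊕0⊕1⊕0⊕0⊕0⊕0 = 1
Syndrome (s8...s1) = 1101 → position 13.

13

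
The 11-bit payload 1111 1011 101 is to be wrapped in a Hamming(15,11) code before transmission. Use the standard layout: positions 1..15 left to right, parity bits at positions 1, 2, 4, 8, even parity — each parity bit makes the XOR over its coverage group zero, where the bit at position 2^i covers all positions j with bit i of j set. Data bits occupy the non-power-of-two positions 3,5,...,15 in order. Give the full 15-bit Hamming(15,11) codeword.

Place data bits at non-power-of-two positions: b3=1, b5=1, b6=1, b7=1, b9=1, b10=0, b11=1, b12=1, b13=1, b14=0, b15=1.
p1 = XOR of data positions {3,5,7,9,11,13,15} = 1⊕1⊕1⊕1⊕1⊕1⊕1 = 1
p2 = XOR of data positions {3,6,7,10,11,14,15} = 1⊕1⊕1⊕0⊕1⊕0⊕1 = 1
p4 = XOR of data positions {5,6,7,12,13,14,15} = 1⊕1⊕1⊕1⊕1⊕0⊕1 = 0
p8 = XOR of data positions {9,10,11,12,13,14,15} = 1⊕0⊕1⊕1⊕1⊕0⊕1 = 1
Codeword b1..b15 = 111011111011101

111011111011101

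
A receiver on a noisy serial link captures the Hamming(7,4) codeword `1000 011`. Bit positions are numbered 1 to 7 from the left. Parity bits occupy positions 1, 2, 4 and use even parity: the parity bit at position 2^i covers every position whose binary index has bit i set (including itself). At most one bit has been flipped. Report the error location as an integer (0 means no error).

0

s1: b1⊕b3⊕b5⊕b7 = 1⊕0⊕0⊕1 = 0
s2: b2⊕b3⊕b6⊕b7 = 0⊕0⊕1⊕1 = 0
s4: b4⊕b5⊕b6⊕b7 = 0⊕0⊕1⊕1 = 0
Syndrome (s4...s1) = 000 → position 0 (no error).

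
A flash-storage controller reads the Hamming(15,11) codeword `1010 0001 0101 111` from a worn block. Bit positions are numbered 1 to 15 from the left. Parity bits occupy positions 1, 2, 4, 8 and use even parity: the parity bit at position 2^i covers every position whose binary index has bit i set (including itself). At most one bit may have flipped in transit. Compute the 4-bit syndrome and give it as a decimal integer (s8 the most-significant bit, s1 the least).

0

s1: b1⊕b3⊕b5⊕b7⊕b9⊕b11⊕b13⊕b15 = 1⊕1⊕0⊕0⊕0⊕0⊕1⊕1 = 0
s2: b2⊕b3⊕b6⊕b7⊕b10⊕b11⊕b14⊕b15 = 0⊕1⊕0⊕0⊕1⊕0⊕1⊕1 = 0
s4: b4⊕b5⊕b6⊕b7⊕b12⊕b13⊕b14⊕b15 = 0⊕0⊕0⊕0⊕1⊕1⊕1⊕1 = 0
s8: b8⊕b9⊕b10⊕b11⊕b12⊕b13⊕b14⊕b15 = 1⊕0⊕1⊕0⊕1⊕1⊕1⊕1 = 0
Syndrome (s8...s1) = 0000 → position 0 (no error).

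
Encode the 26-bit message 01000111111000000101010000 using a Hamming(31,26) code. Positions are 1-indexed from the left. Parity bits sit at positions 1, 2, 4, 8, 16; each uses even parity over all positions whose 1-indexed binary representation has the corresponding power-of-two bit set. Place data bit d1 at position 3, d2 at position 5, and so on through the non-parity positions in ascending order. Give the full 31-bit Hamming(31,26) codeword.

Place data bits at non-power-of-two positions: b3=0, b5=1, b6=0, b7=0, b9=0, b10=1, b11=1, b12=1, b13=1, b14=1, b15=1, b17=0, b18=0, b19=0, b20=0, b21=0, b22=0, b23=1, b24=0, b25=1, b26=0, b27=1, b28=0, b29=0, b30=0, b31=0.
p1 = XOR of data positions {3,5,7,9,11,13,15,17,19,21,23,25,27,29,31} = 0⊕1⊕0⊕0⊕1⊕1⊕1⊕0⊕0⊕0⊕1⊕1⊕1⊕0⊕0 = 1
p2 = XOR of data positions {3,6,7,10,11,14,15,18,19,22,23,26,27,30,31} = 0⊕0⊕0⊕1⊕1⊕1⊕1⊕0⊕0⊕0⊕1⊕0⊕1⊕0⊕0 = 0
p4 = XOR of data positions {5,6,7,12,13,14,15,20,21,22,23,28,29,30,31} = 1⊕0⊕0⊕1⊕1⊕1⊕1⊕0⊕0⊕0⊕1⊕0⊕0⊕0⊕0 = 0
p8 = XOR of data positions {9,10,11,12,13,14,15,24,25,26,27,28,29,30,31} = 0⊕1⊕1⊕1⊕1⊕1⊕1⊕0⊕1⊕0⊕1⊕0⊕0⊕0⊕0 = 0
p16 = XOR of data positions {17,18,19,20,21,22,23,24,25,26,27,28,29,30,31} = 0⊕0⊕0⊕0⊕0⊕0⊕1⊕0⊕1⊕0⊕1⊕0⊕0⊕0⊕0 = 1
Codeword b1..b31 = 1000100001111111000000101010000

1000100001111111000000101010000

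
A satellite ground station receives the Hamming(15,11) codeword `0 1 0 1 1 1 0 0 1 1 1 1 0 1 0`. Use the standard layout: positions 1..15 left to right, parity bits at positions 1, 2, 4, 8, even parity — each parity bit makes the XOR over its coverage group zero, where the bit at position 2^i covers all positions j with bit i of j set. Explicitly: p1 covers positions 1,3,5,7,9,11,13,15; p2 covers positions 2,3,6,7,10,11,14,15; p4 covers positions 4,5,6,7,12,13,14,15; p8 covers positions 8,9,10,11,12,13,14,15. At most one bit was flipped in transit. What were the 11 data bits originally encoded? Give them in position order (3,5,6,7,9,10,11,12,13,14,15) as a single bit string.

01101111011

s1: b1⊕b3⊕b5⊕b7⊕b9⊕b11⊕b13⊕b15 = 0⊕0⊕1⊕0⊕1⊕1⊕0⊕0 = 1
s2: b2⊕b3⊕b6⊕b7⊕b10⊕b11⊕b14⊕b15 = 1⊕0⊕1⊕0⊕1⊕1⊕1⊕0 = 1
s4: b4⊕b5⊕b6⊕b7⊕b12⊕b13⊕b14⊕b15 = 1⊕1⊕1⊕0⊕1⊕0⊕1⊕0 = 1
s8: b8⊕b9⊕b10⊕b11⊕b12⊕b13⊕b14⊕b15 = 0⊕1⊕1⊕1⊕1⊕0⊕1⊕0 = 1
Syndrome (s8...s1) = 1111 → position 15.
Flip bit 15: corrected codeword = 010111001111011
Data bits at positions 3,5,6,7,9,10,11,12,13,14,15: 01101111011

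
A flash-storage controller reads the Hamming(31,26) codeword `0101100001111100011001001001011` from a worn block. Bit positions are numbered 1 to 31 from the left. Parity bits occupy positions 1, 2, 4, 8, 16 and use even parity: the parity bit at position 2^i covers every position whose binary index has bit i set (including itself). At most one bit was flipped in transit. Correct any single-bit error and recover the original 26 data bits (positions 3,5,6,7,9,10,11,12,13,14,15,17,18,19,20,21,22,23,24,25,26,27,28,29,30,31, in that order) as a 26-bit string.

s1: b1⊕b3⊕b5⊕b7⊕b9⊕b11⊕b13⊕b15⊕b17⊕b19⊕b21⊕b23⊕b25⊕b27⊕b29⊕b31 = 0⊕0⊕1⊕0⊕0⊕1⊕1⊕0⊕0⊕1⊕0⊕0⊕1⊕0⊕0⊕1 = 0
s2: b2⊕b3⊕b6⊕b7⊕b10⊕b11⊕b14⊕b15⊕b18⊕b19⊕b22⊕b23⊕b26⊕b27⊕b30⊕b31 = 1⊕0⊕0⊕0⊕1⊕1⊕1⊕0⊕1⊕1⊕1⊕0⊕0⊕0⊕1⊕1 = 1
s4: b4⊕b5⊕b6⊕b7⊕b12⊕b13⊕b14⊕b15⊕b20⊕b21⊕b22⊕b23⊕b28⊕b29⊕b30⊕b31 = 1⊕1⊕0⊕0⊕1⊕1⊕1⊕0⊕0⊕0⊕1⊕0⊕1⊕0⊕1⊕1 = 1
s8: b8⊕b9⊕b10⊕b11⊕b12⊕b13⊕b14⊕b15⊕b24⊕b25⊕b26⊕b27⊕b28⊕b29⊕b30⊕b31 = 0⊕0⊕1⊕1⊕1⊕1⊕1⊕0⊕0⊕1⊕0⊕0⊕1⊕0⊕1⊕1 = 1
s16: b16⊕b17⊕b18⊕b19⊕b20⊕b21⊕b22⊕b23⊕b24⊕b25⊕b26⊕b27⊕b28⊕b29⊕b30⊕b31 = 0⊕0⊕1⊕1⊕0⊕0⊕1⊕0⊕0⊕1⊕0⊕0⊕1⊕0⊕1⊕1 = 1
Syndrome (s16...s1) = 11110 → position 30.
Flip bit 30: corrected codeword = 0101100001111100011001001001001
Data bits at positions 3,5,6,7,9,10,11,12,13,14,15,17,18,19,20,21,22,23,24,25,26,27,28,29,30,31: 01000111110011001001001001

01000111110011001001001001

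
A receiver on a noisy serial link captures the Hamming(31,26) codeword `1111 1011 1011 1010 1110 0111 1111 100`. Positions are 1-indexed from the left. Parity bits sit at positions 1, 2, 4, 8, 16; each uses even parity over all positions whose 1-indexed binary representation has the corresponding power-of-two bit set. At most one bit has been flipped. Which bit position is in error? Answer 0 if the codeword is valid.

18

s1: b1⊕b3⊕b5⊕b7⊕b9⊕b11⊕b13⊕b15⊕b17⊕b19⊕b21⊕b23⊕b25⊕b27⊕b29⊕b31 = 1⊕1⊕1⊕1⊕1⊕1⊕1⊕1⊕1⊕1⊕0⊕1⊕1⊕1⊕1⊕0 = 0
s2: b2⊕b3⊕b6⊕b7⊕b10⊕b11⊕b14⊕b15⊕b18⊕b19⊕b22⊕b23⊕b26⊕b27⊕b30⊕b31 = 1⊕1⊕0⊕1⊕0⊕1⊕0⊕1⊕1⊕1⊕1⊕1⊕1⊕1⊕0⊕0 = 1
s4: b4⊕b5⊕b6⊕b7⊕b12⊕b13⊕b14⊕b15⊕b20⊕b21⊕b22⊕b23⊕b28⊕b29⊕b30⊕b31 = 1⊕1⊕0⊕1⊕1⊕1⊕0⊕1⊕0⊕0⊕1⊕1⊕1⊕1⊕0⊕0 = 0
s8: b8⊕b9⊕b10⊕b11⊕b12⊕b13⊕b14⊕b15⊕b24⊕b25⊕b26⊕b27⊕b28⊕b29⊕b30⊕b31 = 1⊕1⊕0⊕1⊕1⊕1⊕0⊕1⊕1⊕1⊕1⊕1⊕1⊕1⊕0⊕0 = 0
s16: b16⊕b17⊕b18⊕b19⊕b20⊕b21⊕b22⊕b23⊕b24⊕b25⊕b26⊕b27⊕b28⊕b29⊕b30⊕b31 = 0⊕1⊕1⊕1⊕0⊕0⊕1⊕1⊕1⊕1⊕1⊕1⊕1⊕1⊕0⊕0 = 1
Syndrome (s16...s1) = 10010 → position 18.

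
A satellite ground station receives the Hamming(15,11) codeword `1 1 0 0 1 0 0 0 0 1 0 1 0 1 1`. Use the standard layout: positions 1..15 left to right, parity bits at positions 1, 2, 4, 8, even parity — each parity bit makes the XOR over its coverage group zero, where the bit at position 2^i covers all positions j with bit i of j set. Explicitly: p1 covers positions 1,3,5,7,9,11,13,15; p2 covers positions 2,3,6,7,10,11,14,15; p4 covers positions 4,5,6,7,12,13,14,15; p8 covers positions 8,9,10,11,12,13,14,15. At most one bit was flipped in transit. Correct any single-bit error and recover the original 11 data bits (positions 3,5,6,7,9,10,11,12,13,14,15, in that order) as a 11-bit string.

01000101011

s1: b1⊕b3⊕b5⊕b7⊕b9⊕b11⊕b13⊕b15 = 1⊕0⊕1⊕0⊕0⊕0⊕0⊕1 = 1
s2: b2⊕b3⊕b6⊕b7⊕b10⊕b11⊕b14⊕b15 = 1⊕0⊕0⊕0⊕1⊕0⊕1⊕1 = 0
s4: b4⊕b5⊕b6⊕b7⊕b12⊕b13⊕b14⊕b15 = 0⊕1⊕0⊕0⊕1⊕0⊕1⊕1 = 0
s8: b8⊕b9⊕b10⊕b11⊕b12⊕b13⊕b14⊕b15 = 0⊕0⊕1⊕0⊕1⊕0⊕1⊕1 = 0
Syndrome (s8...s1) = 0001 → position 1.
Flip bit 1: corrected codeword = 010010000101011
Data bits at positions 3,5,6,7,9,10,11,12,13,14,15: 01000101011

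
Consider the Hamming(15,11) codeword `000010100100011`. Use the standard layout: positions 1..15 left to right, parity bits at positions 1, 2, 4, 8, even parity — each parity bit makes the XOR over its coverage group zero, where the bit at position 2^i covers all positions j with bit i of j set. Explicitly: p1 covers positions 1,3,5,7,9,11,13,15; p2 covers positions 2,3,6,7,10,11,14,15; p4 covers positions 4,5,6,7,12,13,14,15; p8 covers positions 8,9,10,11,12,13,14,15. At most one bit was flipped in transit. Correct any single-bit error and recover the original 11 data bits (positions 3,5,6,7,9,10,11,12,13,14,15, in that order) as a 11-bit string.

01011100011

s1: b1⊕b3⊕b5⊕b7⊕b9⊕b11⊕b13⊕b15 = 0⊕0⊕1⊕1⊕0⊕0⊕0⊕1 = 1
s2: b2⊕b3⊕b6⊕b7⊕b10⊕b11⊕b14⊕b15 = 0⊕0⊕0⊕1⊕1⊕0⊕1⊕1 = 0
s4: b4⊕b5⊕b6⊕b7⊕b12⊕b13⊕b14⊕b15 = 0⊕1⊕0⊕1⊕0⊕0⊕1⊕1 = 0
s8: b8⊕b9⊕b10⊕b11⊕b12⊕b13⊕b14⊕b15 = 0⊕0⊕1⊕0⊕0⊕0⊕1⊕1 = 1
Syndrome (s8...s1) = 1001 → position 9.
Flip bit 9: corrected codeword = 000010101100011
Data bits at positions 3,5,6,7,9,10,11,12,13,14,15: 01011100011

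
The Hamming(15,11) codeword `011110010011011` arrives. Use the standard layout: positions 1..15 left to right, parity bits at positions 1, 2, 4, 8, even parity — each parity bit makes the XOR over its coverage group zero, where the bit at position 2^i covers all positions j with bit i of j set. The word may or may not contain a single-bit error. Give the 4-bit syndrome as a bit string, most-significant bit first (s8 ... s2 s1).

s1: b1⊕b3⊕b5⊕b7⊕b9⊕b11⊕b13⊕b15 = 0⊕1⊕1⊕0⊕0⊕1⊕0⊕1 = 0
s2: b2⊕b3⊕b6⊕b7⊕b10⊕b11⊕b14⊕b15 = 1⊕1⊕0⊕0⊕0⊕1⊕1⊕1 = 1
s4: b4⊕b5⊕b6⊕b7⊕b12⊕b13⊕b14⊕b15 = 1⊕1⊕0⊕0⊕1⊕0⊕1⊕1 = 1
s8: b8⊕b9⊕b10⊕b11⊕b12⊕b13⊕b14⊕b15 = 1⊕0⊕0⊕1⊕1⊕0⊕1⊕1 = 1
Syndrome (s8...s1) = 1110 → position 14.

1110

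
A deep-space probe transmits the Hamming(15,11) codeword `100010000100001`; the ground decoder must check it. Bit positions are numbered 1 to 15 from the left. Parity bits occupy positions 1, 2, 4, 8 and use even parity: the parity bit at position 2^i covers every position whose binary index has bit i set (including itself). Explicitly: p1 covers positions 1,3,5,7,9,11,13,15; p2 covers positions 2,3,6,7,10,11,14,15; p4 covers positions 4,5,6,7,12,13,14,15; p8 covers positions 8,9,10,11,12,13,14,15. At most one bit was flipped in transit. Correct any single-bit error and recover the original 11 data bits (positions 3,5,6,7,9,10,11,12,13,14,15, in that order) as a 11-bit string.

s1: b1⊕b3⊕b5⊕b7⊕b9⊕b11⊕b13⊕b15 = 1⊕0⊕1⊕0⊕0⊕0⊕0⊕1 = 1
s2: b2⊕b3⊕b6⊕b7⊕b10⊕b11⊕b14⊕b15 = 0⊕0⊕0⊕0⊕1⊕0⊕0⊕1 = 0
s4: b4⊕b5⊕b6⊕b7⊕b12⊕b13⊕b14⊕b15 = 0⊕1⊕0⊕0⊕0⊕0⊕0⊕1 = 0
s8: b8⊕b9⊕b10⊕b11⊕b12⊕b13⊕b14⊕b15 = 0⊕0⊕1⊕0⊕0⊕0⊕0⊕1 = 0
Syndrome (s8...s1) = 0001 → position 1.
Flip bit 1: corrected codeword = 000010000100001
Data bits at positions 3,5,6,7,9,10,11,12,13,14,15: 01000100001

01000100001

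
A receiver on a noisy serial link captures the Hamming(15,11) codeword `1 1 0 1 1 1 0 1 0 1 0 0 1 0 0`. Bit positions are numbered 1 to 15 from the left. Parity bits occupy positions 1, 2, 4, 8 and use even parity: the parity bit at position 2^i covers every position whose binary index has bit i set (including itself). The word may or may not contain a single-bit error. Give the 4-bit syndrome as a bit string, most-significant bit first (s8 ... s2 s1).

1011

s1: b1⊕b3⊕b5⊕b7⊕b9⊕b11⊕b13⊕b15 = 1⊕0⊕1⊕0⊕0⊕0⊕1⊕0 = 1
s2: b2⊕b3⊕b6⊕b7⊕b10⊕b11⊕b14⊕b15 = 1⊕0⊕1⊕0⊕1⊕0⊕0⊕0 = 1
s4: b4⊕b5⊕b6⊕b7⊕b12⊕b13⊕b14⊕b15 = 1⊕1⊕1⊕0⊕0⊕1⊕0⊕0 = 0
s8: b8⊕b9⊕b10⊕b11⊕b12⊕b13⊕b14⊕b15 = 1⊕0⊕1⊕0⊕0⊕1⊕0⊕0 = 1
Syndrome (s8...s1) = 1011 → position 11.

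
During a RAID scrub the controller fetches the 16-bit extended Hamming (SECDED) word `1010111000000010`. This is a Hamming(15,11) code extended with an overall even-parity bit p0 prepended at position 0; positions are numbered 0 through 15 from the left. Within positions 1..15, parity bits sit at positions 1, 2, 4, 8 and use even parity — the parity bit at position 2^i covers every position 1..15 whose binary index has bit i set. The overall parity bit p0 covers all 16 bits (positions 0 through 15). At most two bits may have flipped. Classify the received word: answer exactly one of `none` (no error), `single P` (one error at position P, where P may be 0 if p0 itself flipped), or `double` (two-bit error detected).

double

s1: b1⊕b3⊕b5⊕b7⊕b9⊕b11⊕b13⊕b15 = 0⊕0⊕1⊕0⊕0⊕0⊕0⊕0 = 1
s2: b2⊕b3⊕b6⊕b7⊕b10⊕b11⊕b14⊕b15 = 1⊕0⊕1⊕0⊕0⊕0⊕1⊕0 = 1
s4: b4⊕b5⊕b6⊕b7⊕b12⊕b13⊕b14⊕b15 = 1⊕1⊕1⊕0⊕0⊕0⊕1⊕0 = 0
s8: b8⊕b9⊕b10⊕b11⊕b12⊕b13⊕b14⊕b15 = 0⊕0⊕0⊕0⊕0⊕0⊕1⊕0 = 1
Syndrome (s8...s1) = 1011 → position 11.
Overall parity (XOR of all 16 bits, including p0): 1⊕0⊕1⊕0⊕1⊕1⊕1⊕0⊕0⊕0⊕0⊕0⊕0⊕0⊕1⊕0 = 0
Overall=0, syndrome position=11 → double-bit error detected (uncorrectable).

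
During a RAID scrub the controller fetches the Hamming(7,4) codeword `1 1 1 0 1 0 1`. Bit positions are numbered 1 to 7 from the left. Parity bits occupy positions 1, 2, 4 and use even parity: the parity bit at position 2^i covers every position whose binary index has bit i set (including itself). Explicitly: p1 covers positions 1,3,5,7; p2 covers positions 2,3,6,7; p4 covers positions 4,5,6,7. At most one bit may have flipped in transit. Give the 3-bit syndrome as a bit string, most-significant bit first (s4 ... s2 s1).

s1: b1⊕b3⊕b5⊕b7 = 1⊕1⊕1⊕1 = 0
s2: b2⊕b3⊕b6⊕b7 = 1⊕1⊕0⊕1 = 1
s4: b4⊕b5⊕b6⊕b7 = 0⊕1⊕0⊕1 = 0
Syndrome (s4...s1) = 010 → position 2.

010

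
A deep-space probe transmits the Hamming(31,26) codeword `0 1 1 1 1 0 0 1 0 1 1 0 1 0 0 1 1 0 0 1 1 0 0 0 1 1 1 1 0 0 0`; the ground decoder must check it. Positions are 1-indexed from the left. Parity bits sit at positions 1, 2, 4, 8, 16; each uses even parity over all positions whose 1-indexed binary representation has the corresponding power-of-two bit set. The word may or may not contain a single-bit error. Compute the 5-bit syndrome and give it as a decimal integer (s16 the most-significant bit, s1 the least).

0

s1: b1⊕b3⊕b5⊕b7⊕b9⊕b11⊕b13⊕b15⊕b17⊕b19⊕b21⊕b23⊕b25⊕b27⊕b29⊕b31 = 0⊕1⊕1⊕0⊕0⊕1⊕1⊕0⊕1⊕0⊕1⊕0⊕1⊕1⊕0⊕0 = 0
s2: b2⊕b3⊕b6⊕b7⊕b10⊕b11⊕b14⊕b15⊕b18⊕b19⊕b22⊕b23⊕b26⊕b27⊕b30⊕b31 = 1⊕1⊕0⊕0⊕1⊕1⊕0⊕0⊕0⊕0⊕0⊕0⊕1⊕1⊕0⊕0 = 0
s4: b4⊕b5⊕b6⊕b7⊕b12⊕b13⊕b14⊕b15⊕b20⊕b21⊕b22⊕b23⊕b28⊕b29⊕b30⊕b31 = 1⊕1⊕0⊕0⊕0⊕1⊕0⊕0⊕1⊕1⊕0⊕0⊕1⊕0⊕0⊕0 = 0
s8: b8⊕b9⊕b10⊕b11⊕b12⊕b13⊕b14⊕b15⊕b24⊕b25⊕b26⊕b27⊕b28⊕b29⊕b30⊕b31 = 1⊕0⊕1⊕1⊕0⊕1⊕0⊕0⊕0⊕1⊕1⊕1⊕1⊕0⊕0⊕0 = 0
s16: b16⊕b17⊕b18⊕b19⊕b20⊕b21⊕b22⊕b23⊕b24⊕b25⊕b26⊕b27⊕b28⊕b29⊕b30⊕b31 = 1⊕1⊕0⊕0⊕1⊕1⊕0⊕0⊕0⊕1⊕1⊕1⊕1⊕0⊕0⊕0 = 0
Syndrome (s16...s1) = 00000 → position 0 (no error).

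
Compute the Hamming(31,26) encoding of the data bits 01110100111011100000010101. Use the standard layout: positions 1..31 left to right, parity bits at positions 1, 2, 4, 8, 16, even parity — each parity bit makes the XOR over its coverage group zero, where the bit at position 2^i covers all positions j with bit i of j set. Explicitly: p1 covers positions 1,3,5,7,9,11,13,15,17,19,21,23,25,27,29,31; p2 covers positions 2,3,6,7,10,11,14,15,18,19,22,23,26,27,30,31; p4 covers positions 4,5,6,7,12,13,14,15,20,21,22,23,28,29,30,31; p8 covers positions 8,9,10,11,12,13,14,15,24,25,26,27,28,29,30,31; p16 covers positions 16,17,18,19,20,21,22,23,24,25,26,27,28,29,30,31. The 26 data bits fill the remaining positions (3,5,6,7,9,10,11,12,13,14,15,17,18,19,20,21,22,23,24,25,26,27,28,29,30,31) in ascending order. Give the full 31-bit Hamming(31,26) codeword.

Place data bits at non-power-of-two positions: b3=0, b5=1, b6=1, b7=1, b9=0, b10=1, b11=0, b12=0, b13=1, b14=1, b15=1, b17=0, b18=1, b19=1, b20=1, b21=0, b22=0, b23=0, b24=0, b25=0, b26=0, b27=1, b28=0, b29=1, b30=0, b31=1.
p1 = XOR of data positions {3,5,7,9,11,13,15,17,19,21,23,25,27,29,31} = 0⊕1⊕1⊕0⊕0⊕1⊕1⊕0⊕1⊕0⊕0⊕0⊕1⊕1⊕1 = 0
p2 = XOR of data positions {3,6,7,10,11,14,15,18,19,22,23,26,27,30,31} = 0⊕1⊕1⊕1⊕0⊕1⊕1⊕1⊕1⊕0⊕0⊕0⊕1⊕0⊕1 = 1
p4 = XOR of data positions {5,6,7,12,13,14,15,20,21,22,23,28,29,30,31} = 1⊕1⊕1⊕0⊕1⊕1⊕1⊕1⊕0⊕0⊕0⊕0⊕1⊕0⊕1 = 1
p8 = XOR of data positions {9,10,11,12,13,14,15,24,25,26,27,28,29,30,31} = 0⊕1⊕0⊕0⊕1⊕1⊕1⊕0⊕0⊕0⊕1⊕0⊕1⊕0⊕1 = 1
p16 = XOR of data positions {17,18,19,20,21,22,23,24,25,26,27,28,29,30,31} = 0⊕1⊕1⊕1⊕0⊕0⊕0⊕0⊕0⊕0⊕1⊕0⊕1⊕0⊕1 = 0
Codeword b1..b31 = 0101111101001110011100000010101

0101111101001110011100000010101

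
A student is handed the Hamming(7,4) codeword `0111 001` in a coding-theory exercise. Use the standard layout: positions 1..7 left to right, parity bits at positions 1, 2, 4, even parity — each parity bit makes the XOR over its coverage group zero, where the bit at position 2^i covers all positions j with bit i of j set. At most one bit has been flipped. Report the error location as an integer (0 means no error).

s1: b1⊕b3⊕b5⊕b7 = 0⊕1⊕0⊕1 = 0
s2: b2⊕b3⊕b6⊕b7 = 1⊕1⊕0⊕1 = 1
s4: b4⊕b5⊕b6⊕b7 = 1⊕0⊕0⊕1 = 0
Syndrome (s4...s1) = 010 → position 2.

2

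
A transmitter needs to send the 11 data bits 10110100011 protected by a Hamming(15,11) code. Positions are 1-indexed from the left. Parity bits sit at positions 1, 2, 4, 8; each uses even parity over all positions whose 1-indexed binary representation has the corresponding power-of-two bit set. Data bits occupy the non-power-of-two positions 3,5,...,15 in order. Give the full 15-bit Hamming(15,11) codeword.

Place data bits at non-power-of-two positions: b3=1, b5=0, b6=1, b7=1, b9=0, b10=1, b11=0, b12=0, b13=0, b14=1, b15=1.
p1 = XOR of data positions {3,5,7,9,11,13,15} = 1⊕0⊕1⊕0⊕0⊕0⊕1 = 1
p2 = XOR of data positions {3,6,7,10,11,14,15} = 1⊕1⊕1⊕1⊕0⊕1⊕1 = 0
p4 = XOR of data positions {5,6,7,12,13,14,15} = 0⊕1⊕1⊕0⊕0⊕1⊕1 = 0
p8 = XOR of data positions {9,10,11,12,13,14,15} = 0⊕1⊕0⊕0⊕0⊕1⊕1 = 1
Codeword b1..b15 = 101001110100011

101001110100011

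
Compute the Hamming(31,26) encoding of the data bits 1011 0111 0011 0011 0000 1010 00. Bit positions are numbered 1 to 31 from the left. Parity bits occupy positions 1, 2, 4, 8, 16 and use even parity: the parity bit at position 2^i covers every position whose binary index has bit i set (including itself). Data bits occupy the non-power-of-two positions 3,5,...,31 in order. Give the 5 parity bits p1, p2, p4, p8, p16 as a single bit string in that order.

01101

Place data bits at non-power-of-two positions: b3=1, b5=0, b6=1, b7=1, b9=0, b10=1, b11=1, b12=1, b13=0, b14=0, b15=1, b17=1, b18=0, b19=0, b20=1, b21=1, b22=0, b23=0, b24=0, b25=0, b26=1, b27=0, b28=1, b29=0, b30=0, b31=0.
p1 = XOR of data positions {3,5,7,9,11,13,15,17,19,21,23,25,27,29,31} = 1⊕0⊕1⊕0⊕1⊕0⊕1⊕1⊕0⊕1⊕0⊕0⊕0⊕0⊕0 = 0
p2 = XOR of data positions {3,6,7,10,11,14,15,18,19,22,23,26,27,30,31} = 1⊕1⊕1⊕1⊕1⊕0⊕1⊕0⊕0⊕0⊕0⊕1⊕0⊕0⊕0 = 1
p4 = XOR of data positions {5,6,7,12,13,14,15,20,21,22,23,28,29,30,31} = 0⊕1⊕1⊕1⊕0⊕0⊕1⊕1⊕1⊕0⊕0⊕1⊕0⊕0⊕0 = 1
p8 = XOR of data positions {9,10,11,12,13,14,15,24,25,26,27,28,29,30,31} = 0⊕1⊕1⊕1⊕0⊕0⊕1⊕0⊕0⊕1⊕0⊕1⊕0⊕0⊕0 = 0
p16 = XOR of data positions {17,18,19,20,21,22,23,24,25,26,27,28,29,30,31} = 1⊕0⊕0⊕1⊕1⊕0⊕0⊕0⊕0⊕1⊕0⊕1⊕0⊕0⊕0 = 1
Parity bits p1,p2,p4,p8,p16 = 01101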